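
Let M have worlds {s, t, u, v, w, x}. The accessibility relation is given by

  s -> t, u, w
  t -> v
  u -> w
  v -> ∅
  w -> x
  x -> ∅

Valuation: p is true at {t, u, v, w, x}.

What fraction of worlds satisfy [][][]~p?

s: successors {t, u, w}; [][]~p there: t:T, u:F, w:T. ✗
t: successors {v}; [][]~p there: v:T. ✓
u: successors {w}; [][]~p there: w:T. ✓
v: no successors, so [][][]~p holds vacuously. ✓
w: successors {x}; [][]~p there: x:T. ✓
x: no successors, so [][][]~p holds vacuously. ✓
That's 5 of 6 worlds, so 5/6.

5/6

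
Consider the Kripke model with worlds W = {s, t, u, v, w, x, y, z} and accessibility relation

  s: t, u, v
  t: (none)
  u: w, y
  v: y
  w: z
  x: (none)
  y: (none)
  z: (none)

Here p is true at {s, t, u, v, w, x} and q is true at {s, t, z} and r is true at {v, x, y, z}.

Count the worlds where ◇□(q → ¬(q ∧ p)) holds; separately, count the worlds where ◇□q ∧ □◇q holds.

For ◇□(q → ¬(q ∧ p)):
s: successors {t, u, v}; □(q → ¬(q ∧ p)) there: t:T, u:T, v:T. ✓
t: no successors, so ◇□(q → ¬(q ∧ p)) fails. ✗
u: successors {w, y}; □(q → ¬(q ∧ p)) there: w:T, y:T. ✓
v: successors {y}; □(q → ¬(q ∧ p)) there: y:T. ✓
w: successors {z}; □(q → ¬(q ∧ p)) there: z:T. ✓
x: no successors, so ◇□(q → ¬(q ∧ p)) fails. ✗
y: no successors, so ◇□(q → ¬(q ∧ p)) fails. ✗
z: no successors, so ◇□(q → ¬(q ∧ p)) fails. ✗
— 4 worlds.
For ◇□q ∧ □◇q:
s: ◇□q is T, □◇q is F. ✗
t: ◇□q is F, □◇q is T. ✗
u: ◇□q is T, □◇q is F. ✗
v: ◇□q is T, □◇q is F. ✗
w: ◇□q is T, □◇q is F. ✗
x: ◇□q is F, □◇q is T. ✗
y: ◇□q is F, □◇q is T. ✗
z: ◇□q is F, □◇q is T. ✗
— 0 worlds.

4 and 0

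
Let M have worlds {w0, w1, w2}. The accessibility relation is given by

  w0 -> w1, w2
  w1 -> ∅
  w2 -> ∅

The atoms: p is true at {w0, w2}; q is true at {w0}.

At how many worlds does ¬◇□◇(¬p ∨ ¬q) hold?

w0: ◇□◇(¬p ∨ ¬q) is T. ✗
w1: ◇□◇(¬p ∨ ¬q) is F. ✓
w2: ◇□◇(¬p ∨ ¬q) is F. ✓
Satisfying worlds: {w1, w2}.

2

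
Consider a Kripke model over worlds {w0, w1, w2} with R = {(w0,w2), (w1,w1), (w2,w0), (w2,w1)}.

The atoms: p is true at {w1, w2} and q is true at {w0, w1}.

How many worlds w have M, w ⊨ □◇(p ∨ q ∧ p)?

w0: successors {w2}; ◇(p ∨ q ∧ p) there: w2:T. ✓
w1: successors {w1}; ◇(p ∨ q ∧ p) there: w1:T. ✓
w2: successors {w0, w1}; ◇(p ∨ q ∧ p) there: w0:T, w1:T. ✓
Satisfying worlds: {w0, w1, w2}.

3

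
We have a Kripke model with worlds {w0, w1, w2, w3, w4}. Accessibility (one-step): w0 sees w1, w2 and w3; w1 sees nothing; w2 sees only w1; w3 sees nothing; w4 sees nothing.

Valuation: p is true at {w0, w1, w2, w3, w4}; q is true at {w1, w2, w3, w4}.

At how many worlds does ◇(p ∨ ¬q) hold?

w0: successors {w1, w2, w3}; p ∨ ¬q there: w1:T, w2:T, w3:T. ✓
w1: no successors, so ◇(p ∨ ¬q) fails. ✗
w2: successors {w1}; p ∨ ¬q there: w1:T. ✓
w3: no successors, so ◇(p ∨ ¬q) fails. ✗
w4: no successors, so ◇(p ∨ ¬q) fails. ✗
Satisfying worlds: {w0, w2}.

2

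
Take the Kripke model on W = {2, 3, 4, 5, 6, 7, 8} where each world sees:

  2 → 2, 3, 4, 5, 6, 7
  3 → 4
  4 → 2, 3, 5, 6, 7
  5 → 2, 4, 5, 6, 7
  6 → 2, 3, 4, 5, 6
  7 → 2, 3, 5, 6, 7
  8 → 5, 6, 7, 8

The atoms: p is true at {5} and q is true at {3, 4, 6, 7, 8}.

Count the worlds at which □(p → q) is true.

2: successors {2, 3, 4, 5, 6, 7}; p → q there: 2:T, 3:T, 4:T, 5:F, 6:T, 7:T. ✗
3: successors {4}; p → q there: 4:T. ✓
4: successors {2, 3, 5, 6, 7}; p → q there: 2:T, 3:T, 5:F, 6:T, 7:T. ✗
5: successors {2, 4, 5, 6, 7}; p → q there: 2:T, 4:T, 5:F, 6:T, 7:T. ✗
6: successors {2, 3, 4, 5, 6}; p → q there: 2:T, 3:T, 4:T, 5:F, 6:T. ✗
7: successors {2, 3, 5, 6, 7}; p → q there: 2:T, 3:T, 5:F, 6:T, 7:T. ✗
8: successors {5, 6, 7, 8}; p → q there: 5:F, 6:T, 7:T, 8:T. ✗
Satisfying worlds: {3}.

1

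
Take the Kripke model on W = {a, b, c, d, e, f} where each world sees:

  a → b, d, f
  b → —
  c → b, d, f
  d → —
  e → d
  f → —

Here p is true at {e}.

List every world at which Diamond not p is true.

a: successors {b, d, f}; not p there: b:T, d:T, f:T. ✓
b: no successors, so Diamond not p fails. ✗
c: successors {b, d, f}; not p there: b:T, d:T, f:T. ✓
d: no successors, so Diamond not p fails. ✗
e: successors {d}; not p there: d:T. ✓
f: no successors, so Diamond not p fails. ✗

{a, c, e}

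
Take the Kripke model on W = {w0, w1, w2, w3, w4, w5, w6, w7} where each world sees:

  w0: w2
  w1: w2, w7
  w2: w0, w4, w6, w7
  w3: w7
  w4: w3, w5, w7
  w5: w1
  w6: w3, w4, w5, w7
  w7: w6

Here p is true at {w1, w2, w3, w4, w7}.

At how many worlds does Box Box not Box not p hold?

1

w0: successors {w2}; Box not Box not p there: w2:F. ✗
w1: successors {w2, w7}; Box not Box not p there: w2:F, w7:T. ✗
w2: successors {w0, w4, w6, w7}; Box not Box not p there: w0:T, w4:F, w6:F, w7:T. ✗
w3: successors {w7}; Box not Box not p there: w7:T. ✓
w4: successors {w3, w5, w7}; Box not Box not p there: w3:F, w5:T, w7:T. ✗
w5: successors {w1}; Box not Box not p there: w1:F. ✗
w6: successors {w3, w4, w5, w7}; Box not Box not p there: w3:F, w4:F, w5:T, w7:T. ✗
w7: successors {w6}; Box not Box not p there: w6:F. ✗
Satisfying worlds: {w3}.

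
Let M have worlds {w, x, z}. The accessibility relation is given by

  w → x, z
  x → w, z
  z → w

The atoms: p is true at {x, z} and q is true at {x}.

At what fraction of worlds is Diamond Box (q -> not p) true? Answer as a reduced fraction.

w: successors {x, z}; Box (q -> not p) there: x:T, z:T. ✓
x: successors {w, z}; Box (q -> not p) there: w:F, z:T. ✓
z: successors {w}; Box (q -> not p) there: w:F. ✗
That's 2 of 3 worlds, so 2/3.

2/3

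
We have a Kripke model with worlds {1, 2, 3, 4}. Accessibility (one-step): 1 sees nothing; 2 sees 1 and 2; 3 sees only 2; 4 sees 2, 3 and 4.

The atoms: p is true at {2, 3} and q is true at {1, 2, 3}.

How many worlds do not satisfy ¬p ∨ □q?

1: ¬p is T, □q is T. ✓
2: ¬p is F, □q is T. ✓
3: ¬p is F, □q is T. ✓
4: ¬p is T, □q is F. ✓
Satisfying worlds: {1, 2, 3, 4}.
So ¬p ∨ □q fails at the other 0 worlds.

0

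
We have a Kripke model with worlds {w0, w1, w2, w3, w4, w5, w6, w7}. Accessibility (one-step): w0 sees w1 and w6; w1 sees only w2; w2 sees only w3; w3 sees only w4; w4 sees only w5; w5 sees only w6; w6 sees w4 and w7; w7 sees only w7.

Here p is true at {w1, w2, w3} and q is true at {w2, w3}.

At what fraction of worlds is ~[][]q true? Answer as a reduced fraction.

w0: [][]q is F. ✓
w1: [][]q is T. ✗
w2: [][]q is F. ✓
w3: [][]q is F. ✓
w4: [][]q is F. ✓
w5: [][]q is F. ✓
w6: [][]q is F. ✓
w7: [][]q is F. ✓
That's 7 of 8 worlds, so 7/8.

7/8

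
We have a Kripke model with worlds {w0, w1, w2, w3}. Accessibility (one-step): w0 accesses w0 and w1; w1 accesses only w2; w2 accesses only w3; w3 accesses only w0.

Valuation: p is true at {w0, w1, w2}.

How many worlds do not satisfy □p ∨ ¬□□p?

1

w0: □p is T, ¬□□p is F. ✓
w1: □p is T, ¬□□p is T. ✓
w2: □p is F, ¬□□p is F. ✗
w3: □p is T, ¬□□p is F. ✓
Satisfying worlds: {w0, w1, w3}.
So □p ∨ ¬□□p fails at the other 1 world.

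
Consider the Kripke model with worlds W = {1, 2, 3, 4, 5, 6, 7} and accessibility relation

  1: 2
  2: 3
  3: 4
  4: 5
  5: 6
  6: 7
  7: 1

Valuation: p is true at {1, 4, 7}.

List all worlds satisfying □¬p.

{1, 2, 4, 5}

1: successors {2}; ¬p there: 2:T. ✓
2: successors {3}; ¬p there: 3:T. ✓
3: successors {4}; ¬p there: 4:F. ✗
4: successors {5}; ¬p there: 5:T. ✓
5: successors {6}; ¬p there: 6:T. ✓
6: successors {7}; ¬p there: 7:F. ✗
7: successors {1}; ¬p there: 1:F. ✗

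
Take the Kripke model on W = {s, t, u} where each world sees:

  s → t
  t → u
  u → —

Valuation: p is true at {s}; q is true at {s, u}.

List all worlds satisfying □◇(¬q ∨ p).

{u}

s: successors {t}; ◇(¬q ∨ p) there: t:F. ✗
t: successors {u}; ◇(¬q ∨ p) there: u:F. ✗
u: no successors, so □◇(¬q ∨ p) holds vacuously. ✓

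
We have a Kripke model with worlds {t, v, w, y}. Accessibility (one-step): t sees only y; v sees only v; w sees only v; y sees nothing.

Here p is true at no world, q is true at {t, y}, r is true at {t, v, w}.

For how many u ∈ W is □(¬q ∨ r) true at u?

t: successors {y}; ¬q ∨ r there: y:F. ✗
v: successors {v}; ¬q ∨ r there: v:T. ✓
w: successors {v}; ¬q ∨ r there: v:T. ✓
y: no successors, so □(¬q ∨ r) holds vacuously. ✓
Satisfying worlds: {v, w, y}.

3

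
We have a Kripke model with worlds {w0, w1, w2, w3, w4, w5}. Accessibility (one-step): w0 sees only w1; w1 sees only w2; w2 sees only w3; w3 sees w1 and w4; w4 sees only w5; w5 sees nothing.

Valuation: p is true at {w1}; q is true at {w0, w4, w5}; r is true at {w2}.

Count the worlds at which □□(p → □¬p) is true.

6

w0: successors {w1}; □(p → □¬p) there: w1:T. ✓
w1: successors {w2}; □(p → □¬p) there: w2:T. ✓
w2: successors {w3}; □(p → □¬p) there: w3:T. ✓
w3: successors {w1, w4}; □(p → □¬p) there: w1:T, w4:T. ✓
w4: successors {w5}; □(p → □¬p) there: w5:T. ✓
w5: no successors, so □□(p → □¬p) holds vacuously. ✓
Satisfying worlds: {w0, w1, w2, w3, w4, w5}.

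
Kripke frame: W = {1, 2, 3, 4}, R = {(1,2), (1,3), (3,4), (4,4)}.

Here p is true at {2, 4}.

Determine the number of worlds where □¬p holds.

1

1: successors {2, 3}; ¬p there: 2:F, 3:T. ✗
2: no successors, so □¬p holds vacuously. ✓
3: successors {4}; ¬p there: 4:F. ✗
4: successors {4}; ¬p there: 4:F. ✗
Satisfying worlds: {2}.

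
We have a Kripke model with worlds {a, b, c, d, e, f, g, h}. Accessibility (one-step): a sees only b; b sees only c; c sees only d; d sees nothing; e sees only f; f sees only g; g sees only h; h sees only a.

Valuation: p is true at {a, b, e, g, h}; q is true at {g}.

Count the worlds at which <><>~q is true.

a: successors {b}; <>~q there: b:T. ✓
b: successors {c}; <>~q there: c:T. ✓
c: successors {d}; <>~q there: d:F. ✗
d: no successors, so <><>~q fails. ✗
e: successors {f}; <>~q there: f:F. ✗
f: successors {g}; <>~q there: g:T. ✓
g: successors {h}; <>~q there: h:T. ✓
h: successors {a}; <>~q there: a:T. ✓
Satisfying worlds: {a, b, f, g, h}.

5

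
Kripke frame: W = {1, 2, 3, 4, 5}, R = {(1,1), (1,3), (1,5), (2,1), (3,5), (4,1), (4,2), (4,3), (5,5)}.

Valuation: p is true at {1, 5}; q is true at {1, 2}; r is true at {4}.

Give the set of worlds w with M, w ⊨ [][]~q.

{3, 5}

1: successors {1, 3, 5}; []~q there: 1:F, 3:T, 5:T. ✗
2: successors {1}; []~q there: 1:F. ✗
3: successors {5}; []~q there: 5:T. ✓
4: successors {1, 2, 3}; []~q there: 1:F, 2:F, 3:T. ✗
5: successors {5}; []~q there: 5:T. ✓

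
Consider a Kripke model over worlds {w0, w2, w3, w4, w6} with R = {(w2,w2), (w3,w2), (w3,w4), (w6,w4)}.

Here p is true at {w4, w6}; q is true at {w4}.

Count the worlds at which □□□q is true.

3

w0: no successors, so □□□q holds vacuously. ✓
w2: successors {w2}; □□q there: w2:F. ✗
w3: successors {w2, w4}; □□q there: w2:F, w4:T. ✗
w4: no successors, so □□□q holds vacuously. ✓
w6: successors {w4}; □□q there: w4:T. ✓
Satisfying worlds: {w0, w4, w6}.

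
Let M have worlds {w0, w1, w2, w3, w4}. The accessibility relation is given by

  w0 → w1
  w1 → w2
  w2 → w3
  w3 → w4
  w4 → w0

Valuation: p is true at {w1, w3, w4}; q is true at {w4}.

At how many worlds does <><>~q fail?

1

w0: successors {w1}; <>~q there: w1:T. ✓
w1: successors {w2}; <>~q there: w2:T. ✓
w2: successors {w3}; <>~q there: w3:F. ✗
w3: successors {w4}; <>~q there: w4:T. ✓
w4: successors {w0}; <>~q there: w0:T. ✓
Satisfying worlds: {w0, w1, w3, w4}.
So <><>~q fails at the other 1 world.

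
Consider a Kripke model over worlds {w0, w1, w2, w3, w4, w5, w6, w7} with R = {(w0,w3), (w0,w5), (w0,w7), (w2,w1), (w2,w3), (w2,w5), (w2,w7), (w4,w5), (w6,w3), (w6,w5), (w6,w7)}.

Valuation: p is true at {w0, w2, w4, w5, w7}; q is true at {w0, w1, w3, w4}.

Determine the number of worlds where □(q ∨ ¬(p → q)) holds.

w0: successors {w3, w5, w7}; q ∨ ¬(p → q) there: w3:T, w5:T, w7:T. ✓
w1: no successors, so □(q ∨ ¬(p → q)) holds vacuously. ✓
w2: successors {w1, w3, w5, w7}; q ∨ ¬(p → q) there: w1:T, w3:T, w5:T, w7:T. ✓
w3: no successors, so □(q ∨ ¬(p → q)) holds vacuously. ✓
w4: successors {w5}; q ∨ ¬(p → q) there: w5:T. ✓
w5: no successors, so □(q ∨ ¬(p → q)) holds vacuously. ✓
w6: successors {w3, w5, w7}; q ∨ ¬(p → q) there: w3:T, w5:T, w7:T. ✓
w7: no successors, so □(q ∨ ¬(p → q)) holds vacuously. ✓
Satisfying worlds: {w0, w1, w2, w3, w4, w5, w6, w7}.

8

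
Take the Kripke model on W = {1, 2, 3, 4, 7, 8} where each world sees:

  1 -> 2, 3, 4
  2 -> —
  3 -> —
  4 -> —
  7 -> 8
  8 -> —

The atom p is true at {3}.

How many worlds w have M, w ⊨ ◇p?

1

1: successors {2, 3, 4}; p there: 2:F, 3:T, 4:F. ✓
2: no successors, so ◇p fails. ✗
3: no successors, so ◇p fails. ✗
4: no successors, so ◇p fails. ✗
7: successors {8}; p there: 8:F. ✗
8: no successors, so ◇p fails. ✗
Satisfying worlds: {1}.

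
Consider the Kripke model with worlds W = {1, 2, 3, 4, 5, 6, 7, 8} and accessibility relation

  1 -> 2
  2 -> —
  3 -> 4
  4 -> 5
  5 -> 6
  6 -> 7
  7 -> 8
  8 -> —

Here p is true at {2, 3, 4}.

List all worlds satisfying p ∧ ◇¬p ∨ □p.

{1, 2, 3, 4, 8}

1: p ∧ ◇¬p is F, □p is T. ✓
2: p ∧ ◇¬p is F, □p is T. ✓
3: p ∧ ◇¬p is F, □p is T. ✓
4: p ∧ ◇¬p is T, □p is F. ✓
5: p ∧ ◇¬p is F, □p is F. ✗
6: p ∧ ◇¬p is F, □p is F. ✗
7: p ∧ ◇¬p is F, □p is F. ✗
8: p ∧ ◇¬p is F, □p is T. ✓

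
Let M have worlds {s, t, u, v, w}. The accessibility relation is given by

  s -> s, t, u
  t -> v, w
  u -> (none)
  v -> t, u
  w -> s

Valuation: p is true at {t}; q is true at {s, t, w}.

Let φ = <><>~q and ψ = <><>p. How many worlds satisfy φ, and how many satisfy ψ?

4 and 3

For <><>~q:
s: successors {s, t, u}; <>~q there: s:T, t:T, u:F. ✓
t: successors {v, w}; <>~q there: v:T, w:F. ✓
u: no successors, so <><>~q fails. ✗
v: successors {t, u}; <>~q there: t:T, u:F. ✓
w: successors {s}; <>~q there: s:T. ✓
— 4 worlds.
For <><>p:
s: successors {s, t, u}; <>p there: s:T, t:F, u:F. ✓
t: successors {v, w}; <>p there: v:T, w:F. ✓
u: no successors, so <><>p fails. ✗
v: successors {t, u}; <>p there: t:F, u:F. ✗
w: successors {s}; <>p there: s:T. ✓
— 3 worlds.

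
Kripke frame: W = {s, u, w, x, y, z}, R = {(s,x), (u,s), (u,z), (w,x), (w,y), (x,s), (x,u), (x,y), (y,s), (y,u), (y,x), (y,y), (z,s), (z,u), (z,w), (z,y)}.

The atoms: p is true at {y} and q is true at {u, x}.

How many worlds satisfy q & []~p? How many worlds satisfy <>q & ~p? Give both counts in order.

For q & []~p:
s: q is F, []~p is T. ✗
u: q is T, []~p is T. ✓
w: q is F, []~p is F. ✗
x: q is T, []~p is F. ✗
y: q is F, []~p is F. ✗
z: q is F, []~p is F. ✗
— 1 world.
For <>q & ~p:
s: <>q is T, ~p is T. ✓
u: <>q is F, ~p is T. ✗
w: <>q is T, ~p is T. ✓
x: <>q is T, ~p is T. ✓
y: <>q is T, ~p is F. ✗
z: <>q is T, ~p is T. ✓
— 4 worlds.

1 and 4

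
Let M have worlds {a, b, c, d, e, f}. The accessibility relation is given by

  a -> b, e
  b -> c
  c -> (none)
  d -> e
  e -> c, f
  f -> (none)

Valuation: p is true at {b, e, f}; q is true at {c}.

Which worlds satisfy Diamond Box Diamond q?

a: successors {b, e}; Box Diamond q there: b:F, e:F. ✗
b: successors {c}; Box Diamond q there: c:T. ✓
c: no successors, so Diamond Box Diamond q fails. ✗
d: successors {e}; Box Diamond q there: e:F. ✗
e: successors {c, f}; Box Diamond q there: c:T, f:T. ✓
f: no successors, so Diamond Box Diamond q fails. ✗

{b, e}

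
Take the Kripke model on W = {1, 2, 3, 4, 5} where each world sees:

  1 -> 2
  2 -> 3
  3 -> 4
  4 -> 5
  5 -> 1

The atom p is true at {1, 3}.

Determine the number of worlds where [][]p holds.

2

1: successors {2}; []p there: 2:T. ✓
2: successors {3}; []p there: 3:F. ✗
3: successors {4}; []p there: 4:F. ✗
4: successors {5}; []p there: 5:T. ✓
5: successors {1}; []p there: 1:F. ✗
Satisfying worlds: {1, 4}.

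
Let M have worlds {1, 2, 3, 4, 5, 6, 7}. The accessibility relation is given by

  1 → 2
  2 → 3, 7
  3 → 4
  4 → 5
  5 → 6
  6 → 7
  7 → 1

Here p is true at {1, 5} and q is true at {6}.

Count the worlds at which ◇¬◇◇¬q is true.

1

1: successors {2}; ¬◇◇¬q there: 2:F. ✗
2: successors {3, 7}; ¬◇◇¬q there: 3:F, 7:F. ✗
3: successors {4}; ¬◇◇¬q there: 4:T. ✓
4: successors {5}; ¬◇◇¬q there: 5:F. ✗
5: successors {6}; ¬◇◇¬q there: 6:F. ✗
6: successors {7}; ¬◇◇¬q there: 7:F. ✗
7: successors {1}; ¬◇◇¬q there: 1:F. ✗
Satisfying worlds: {3}.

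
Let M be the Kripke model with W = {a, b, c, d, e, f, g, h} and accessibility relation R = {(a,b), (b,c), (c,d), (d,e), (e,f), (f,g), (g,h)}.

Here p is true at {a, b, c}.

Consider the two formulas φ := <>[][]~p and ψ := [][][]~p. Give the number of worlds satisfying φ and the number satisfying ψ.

7 and 8

For <>[][]~p:
a: successors {b}; [][]~p there: b:T. ✓
b: successors {c}; [][]~p there: c:T. ✓
c: successors {d}; [][]~p there: d:T. ✓
d: successors {e}; [][]~p there: e:T. ✓
e: successors {f}; [][]~p there: f:T. ✓
f: successors {g}; [][]~p there: g:T. ✓
g: successors {h}; [][]~p there: h:T. ✓
h: no successors, so <>[][]~p fails. ✗
— 7 worlds.
For [][][]~p:
a: successors {b}; [][]~p there: b:T. ✓
b: successors {c}; [][]~p there: c:T. ✓
c: successors {d}; [][]~p there: d:T. ✓
d: successors {e}; [][]~p there: e:T. ✓
e: successors {f}; [][]~p there: f:T. ✓
f: successors {g}; [][]~p there: g:T. ✓
g: successors {h}; [][]~p there: h:T. ✓
h: no successors, so [][][]~p holds vacuously. ✓
— 8 worlds.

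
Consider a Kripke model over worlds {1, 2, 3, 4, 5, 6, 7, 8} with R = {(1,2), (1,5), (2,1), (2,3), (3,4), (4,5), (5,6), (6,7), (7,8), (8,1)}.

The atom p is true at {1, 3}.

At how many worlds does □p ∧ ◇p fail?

1: □p is F, ◇p is F. ✗
2: □p is T, ◇p is T. ✓
3: □p is F, ◇p is F. ✗
4: □p is F, ◇p is F. ✗
5: □p is F, ◇p is F. ✗
6: □p is F, ◇p is F. ✗
7: □p is F, ◇p is F. ✗
8: □p is T, ◇p is T. ✓
Satisfying worlds: {2, 8}.
So □p ∧ ◇p fails at the other 6 worlds.

6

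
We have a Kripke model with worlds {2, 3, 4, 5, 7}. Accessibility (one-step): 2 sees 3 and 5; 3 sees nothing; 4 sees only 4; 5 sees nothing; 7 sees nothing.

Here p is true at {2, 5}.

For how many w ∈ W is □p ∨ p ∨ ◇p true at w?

4

2: □p ∨ p is T, ◇p is T. ✓
3: □p ∨ p is T, ◇p is F. ✓
4: □p ∨ p is F, ◇p is F. ✗
5: □p ∨ p is T, ◇p is F. ✓
7: □p ∨ p is T, ◇p is F. ✓
Satisfying worlds: {2, 3, 5, 7}.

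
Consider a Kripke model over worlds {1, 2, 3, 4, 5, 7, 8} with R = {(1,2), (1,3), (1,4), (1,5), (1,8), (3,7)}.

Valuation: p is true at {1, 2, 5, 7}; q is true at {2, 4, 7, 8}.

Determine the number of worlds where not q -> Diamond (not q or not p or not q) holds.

1: not q is T, Diamond (not q or not p or not q) is T. ✓
2: not q is F, Diamond (not q or not p or not q) is F. ✓
3: not q is T, Diamond (not q or not p or not q) is F. ✗
4: not q is F, Diamond (not q or not p or not q) is F. ✓
5: not q is T, Diamond (not q or not p or not q) is F. ✗
7: not q is F, Diamond (not q or not p or not q) is F. ✓
8: not q is F, Diamond (not q or not p or not q) is F. ✓
Satisfying worlds: {1, 2, 4, 7, 8}.

5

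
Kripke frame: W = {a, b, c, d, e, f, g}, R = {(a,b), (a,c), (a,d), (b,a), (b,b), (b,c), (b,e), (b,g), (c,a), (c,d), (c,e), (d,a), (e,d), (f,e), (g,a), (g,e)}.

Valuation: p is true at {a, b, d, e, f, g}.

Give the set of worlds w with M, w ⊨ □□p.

a: successors {b, c, d}; □p there: b:F, c:T, d:T. ✗
b: successors {a, b, c, e, g}; □p there: a:F, b:F, c:T, e:T, g:T. ✗
c: successors {a, d, e}; □p there: a:F, d:T, e:T. ✗
d: successors {a}; □p there: a:F. ✗
e: successors {d}; □p there: d:T. ✓
f: successors {e}; □p there: e:T. ✓
g: successors {a, e}; □p there: a:F, e:T. ✗

{e, f}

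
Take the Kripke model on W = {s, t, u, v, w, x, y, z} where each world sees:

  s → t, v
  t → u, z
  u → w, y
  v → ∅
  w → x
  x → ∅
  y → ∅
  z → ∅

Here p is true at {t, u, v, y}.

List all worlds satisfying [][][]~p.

{t, u, v, w, x, y, z}

s: successors {t, v}; [][]~p there: t:F, v:T. ✗
t: successors {u, z}; [][]~p there: u:T, z:T. ✓
u: successors {w, y}; [][]~p there: w:T, y:T. ✓
v: no successors, so [][][]~p holds vacuously. ✓
w: successors {x}; [][]~p there: x:T. ✓
x: no successors, so [][][]~p holds vacuously. ✓
y: no successors, so [][][]~p holds vacuously. ✓
z: no successors, so [][][]~p holds vacuously. ✓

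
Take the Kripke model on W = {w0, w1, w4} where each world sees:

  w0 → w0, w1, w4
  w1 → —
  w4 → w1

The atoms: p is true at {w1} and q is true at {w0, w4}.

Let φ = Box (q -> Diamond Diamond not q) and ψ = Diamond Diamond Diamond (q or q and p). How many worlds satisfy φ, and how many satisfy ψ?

For Box (q -> Diamond Diamond not q):
w0: successors {w0, w1, w4}; q -> Diamond Diamond not q there: w0:T, w1:T, w4:F. ✗
w1: no successors, so Box (q -> Diamond Diamond not q) holds vacuously. ✓
w4: successors {w1}; q -> Diamond Diamond not q there: w1:T. ✓
— 2 worlds.
For Diamond Diamond Diamond (q or q and p):
w0: successors {w0, w1, w4}; Diamond Diamond (q or q and p) there: w0:T, w1:F, w4:F. ✓
w1: no successors, so Diamond Diamond Diamond (q or q and p) fails. ✗
w4: successors {w1}; Diamond Diamond (q or q and p) there: w1:F. ✗
— 1 world.

2 and 1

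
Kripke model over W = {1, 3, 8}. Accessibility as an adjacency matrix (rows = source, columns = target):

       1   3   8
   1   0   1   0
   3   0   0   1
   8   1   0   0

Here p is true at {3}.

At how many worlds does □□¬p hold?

1: successors {3}; □¬p there: 3:T. ✓
3: successors {8}; □¬p there: 8:T. ✓
8: successors {1}; □¬p there: 1:F. ✗
Satisfying worlds: {1, 3}.

2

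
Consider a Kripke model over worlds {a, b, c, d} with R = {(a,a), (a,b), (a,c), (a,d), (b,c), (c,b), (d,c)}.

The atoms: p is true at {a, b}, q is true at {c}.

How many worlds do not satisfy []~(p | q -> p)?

2

a: successors {a, b, c, d}; ~(p | q -> p) there: a:F, b:F, c:T, d:F. ✗
b: successors {c}; ~(p | q -> p) there: c:T. ✓
c: successors {b}; ~(p | q -> p) there: b:F. ✗
d: successors {c}; ~(p | q -> p) there: c:T. ✓
Satisfying worlds: {b, d}.
So []~(p | q -> p) fails at the other 2 worlds.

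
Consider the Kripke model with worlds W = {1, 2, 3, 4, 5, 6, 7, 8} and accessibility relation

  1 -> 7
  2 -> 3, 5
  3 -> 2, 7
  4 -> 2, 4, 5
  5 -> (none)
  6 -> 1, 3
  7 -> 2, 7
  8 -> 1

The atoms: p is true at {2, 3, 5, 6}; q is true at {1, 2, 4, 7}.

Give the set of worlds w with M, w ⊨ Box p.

1: successors {7}; p there: 7:F. ✗
2: successors {3, 5}; p there: 3:T, 5:T. ✓
3: successors {2, 7}; p there: 2:T, 7:F. ✗
4: successors {2, 4, 5}; p there: 2:T, 4:F, 5:T. ✗
5: no successors, so Box p holds vacuously. ✓
6: successors {1, 3}; p there: 1:F, 3:T. ✗
7: successors {2, 7}; p there: 2:T, 7:F. ✗
8: successors {1}; p there: 1:F. ✗

{2, 5}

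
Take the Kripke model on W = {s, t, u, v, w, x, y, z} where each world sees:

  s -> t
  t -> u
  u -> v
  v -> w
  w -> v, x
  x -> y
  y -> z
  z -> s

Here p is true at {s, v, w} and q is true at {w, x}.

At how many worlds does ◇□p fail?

4

s: successors {t}; □p there: t:F. ✗
t: successors {u}; □p there: u:T. ✓
u: successors {v}; □p there: v:T. ✓
v: successors {w}; □p there: w:F. ✗
w: successors {v, x}; □p there: v:T, x:F. ✓
x: successors {y}; □p there: y:F. ✗
y: successors {z}; □p there: z:T. ✓
z: successors {s}; □p there: s:F. ✗
Satisfying worlds: {t, u, w, y}.
So ◇□p fails at the other 4 worlds.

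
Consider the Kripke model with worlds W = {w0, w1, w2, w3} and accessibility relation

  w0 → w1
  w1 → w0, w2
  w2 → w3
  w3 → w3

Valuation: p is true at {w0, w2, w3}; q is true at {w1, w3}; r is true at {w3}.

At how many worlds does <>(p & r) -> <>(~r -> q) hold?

4

w0: <>(p & r) is F, <>(~r -> q) is T. ✓
w1: <>(p & r) is F, <>(~r -> q) is F. ✓
w2: <>(p & r) is T, <>(~r -> q) is T. ✓
w3: <>(p & r) is T, <>(~r -> q) is T. ✓
Satisfying worlds: {w0, w1, w2, w3}.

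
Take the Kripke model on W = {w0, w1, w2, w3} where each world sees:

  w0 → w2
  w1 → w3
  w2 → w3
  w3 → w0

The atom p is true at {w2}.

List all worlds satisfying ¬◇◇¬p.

w0: ◇◇¬p is T. ✗
w1: ◇◇¬p is T. ✗
w2: ◇◇¬p is T. ✗
w3: ◇◇¬p is F. ✓

{w3}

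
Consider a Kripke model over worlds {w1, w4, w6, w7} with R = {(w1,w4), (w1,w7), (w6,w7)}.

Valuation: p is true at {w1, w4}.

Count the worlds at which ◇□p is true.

2

w1: successors {w4, w7}; □p there: w4:T, w7:T. ✓
w4: no successors, so ◇□p fails. ✗
w6: successors {w7}; □p there: w7:T. ✓
w7: no successors, so ◇□p fails. ✗
Satisfying worlds: {w1, w6}.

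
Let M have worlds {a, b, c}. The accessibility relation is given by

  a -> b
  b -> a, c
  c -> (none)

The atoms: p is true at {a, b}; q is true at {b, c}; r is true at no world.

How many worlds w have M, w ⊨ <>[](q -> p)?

1

a: successors {b}; [](q -> p) there: b:F. ✗
b: successors {a, c}; [](q -> p) there: a:T, c:T. ✓
c: no successors, so <>[](q -> p) fails. ✗
Satisfying worlds: {b}.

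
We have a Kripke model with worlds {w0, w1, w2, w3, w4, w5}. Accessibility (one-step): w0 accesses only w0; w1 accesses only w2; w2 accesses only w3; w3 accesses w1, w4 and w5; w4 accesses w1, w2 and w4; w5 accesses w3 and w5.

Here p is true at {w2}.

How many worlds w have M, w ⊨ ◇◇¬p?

w0: successors {w0}; ◇¬p there: w0:T. ✓
w1: successors {w2}; ◇¬p there: w2:T. ✓
w2: successors {w3}; ◇¬p there: w3:T. ✓
w3: successors {w1, w4, w5}; ◇¬p there: w1:F, w4:T, w5:T. ✓
w4: successors {w1, w2, w4}; ◇¬p there: w1:F, w2:T, w4:T. ✓
w5: successors {w3, w5}; ◇¬p there: w3:T, w5:T. ✓
Satisfying worlds: {w0, w1, w2, w3, w4, w5}.

6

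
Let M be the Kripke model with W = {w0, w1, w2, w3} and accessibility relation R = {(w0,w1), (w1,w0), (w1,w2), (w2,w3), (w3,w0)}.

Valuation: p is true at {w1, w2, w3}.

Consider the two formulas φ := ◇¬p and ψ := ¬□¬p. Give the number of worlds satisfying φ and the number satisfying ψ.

For ◇¬p:
w0: successors {w1}; ¬p there: w1:F. ✗
w1: successors {w0, w2}; ¬p there: w0:T, w2:F. ✓
w2: successors {w3}; ¬p there: w3:F. ✗
w3: successors {w0}; ¬p there: w0:T. ✓
— 2 worlds.
For ¬□¬p:
w0: □¬p is F. ✓
w1: □¬p is F. ✓
w2: □¬p is F. ✓
w3: □¬p is T. ✗
— 3 worlds.

2 and 3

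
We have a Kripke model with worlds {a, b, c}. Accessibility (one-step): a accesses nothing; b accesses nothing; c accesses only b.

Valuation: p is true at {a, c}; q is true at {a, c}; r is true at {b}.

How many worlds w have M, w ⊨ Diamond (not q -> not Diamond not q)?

a: no successors, so Diamond (not q -> not Diamond not q) fails. ✗
b: no successors, so Diamond (not q -> not Diamond not q) fails. ✗
c: successors {b}; not q -> not Diamond not q there: b:T. ✓
Satisfying worlds: {c}.

1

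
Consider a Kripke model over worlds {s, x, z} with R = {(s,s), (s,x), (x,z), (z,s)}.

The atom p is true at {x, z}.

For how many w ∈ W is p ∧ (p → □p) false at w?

2

s: p is F, p → □p is T. ✗
x: p is T, p → □p is T. ✓
z: p is T, p → □p is F. ✗
Satisfying worlds: {x}.
So p ∧ (p → □p) fails at the other 2 worlds.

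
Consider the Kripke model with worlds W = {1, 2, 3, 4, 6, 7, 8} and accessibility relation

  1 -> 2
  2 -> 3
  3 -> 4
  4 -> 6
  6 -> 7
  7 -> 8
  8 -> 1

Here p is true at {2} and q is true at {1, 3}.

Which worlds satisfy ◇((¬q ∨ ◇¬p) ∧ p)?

1: successors {2}; (¬q ∨ ◇¬p) ∧ p there: 2:T. ✓
2: successors {3}; (¬q ∨ ◇¬p) ∧ p there: 3:F. ✗
3: successors {4}; (¬q ∨ ◇¬p) ∧ p there: 4:F. ✗
4: successors {6}; (¬q ∨ ◇¬p) ∧ p there: 6:F. ✗
6: successors {7}; (¬q ∨ ◇¬p) ∧ p there: 7:F. ✗
7: successors {8}; (¬q ∨ ◇¬p) ∧ p there: 8:F. ✗
8: successors {1}; (¬q ∨ ◇¬p) ∧ p there: 1:F. ✗

{1}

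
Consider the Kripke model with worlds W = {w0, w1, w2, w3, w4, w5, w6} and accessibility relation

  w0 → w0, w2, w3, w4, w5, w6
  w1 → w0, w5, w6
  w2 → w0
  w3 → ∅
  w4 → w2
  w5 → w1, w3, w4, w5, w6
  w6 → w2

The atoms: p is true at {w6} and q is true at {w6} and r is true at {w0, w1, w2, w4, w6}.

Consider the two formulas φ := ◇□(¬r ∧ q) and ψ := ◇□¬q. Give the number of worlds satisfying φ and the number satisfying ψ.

2 and 5

For ◇□(¬r ∧ q):
w0: successors {w0, w2, w3, w4, w5, w6}; □(¬r ∧ q) there: w0:F, w2:F, w3:T, w4:F, w5:F, w6:F. ✓
w1: successors {w0, w5, w6}; □(¬r ∧ q) there: w0:F, w5:F, w6:F. ✗
w2: successors {w0}; □(¬r ∧ q) there: w0:F. ✗
w3: no successors, so ◇□(¬r ∧ q) fails. ✗
w4: successors {w2}; □(¬r ∧ q) there: w2:F. ✗
w5: successors {w1, w3, w4, w5, w6}; □(¬r ∧ q) there: w1:F, w3:T, w4:F, w5:F, w6:F. ✓
w6: successors {w2}; □(¬r ∧ q) there: w2:F. ✗
— 2 worlds.
For ◇□¬q:
w0: successors {w0, w2, w3, w4, w5, w6}; □¬q there: w0:F, w2:T, w3:T, w4:T, w5:F, w6:T. ✓
w1: successors {w0, w5, w6}; □¬q there: w0:F, w5:F, w6:T. ✓
w2: successors {w0}; □¬q there: w0:F. ✗
w3: no successors, so ◇□¬q fails. ✗
w4: successors {w2}; □¬q there: w2:T. ✓
w5: successors {w1, w3, w4, w5, w6}; □¬q there: w1:F, w3:T, w4:T, w5:F, w6:T. ✓
w6: successors {w2}; □¬q there: w2:T. ✓
— 5 worlds.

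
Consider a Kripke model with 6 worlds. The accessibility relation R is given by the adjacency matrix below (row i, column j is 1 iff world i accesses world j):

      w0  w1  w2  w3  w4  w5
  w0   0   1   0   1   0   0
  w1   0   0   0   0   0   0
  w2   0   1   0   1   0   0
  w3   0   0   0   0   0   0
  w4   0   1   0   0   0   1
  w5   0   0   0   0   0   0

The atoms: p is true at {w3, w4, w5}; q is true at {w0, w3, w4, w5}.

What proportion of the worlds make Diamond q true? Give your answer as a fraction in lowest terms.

1/2

w0: successors {w1, w3}; q there: w1:F, w3:T. ✓
w1: no successors, so Diamond q fails. ✗
w2: successors {w1, w3}; q there: w1:F, w3:T. ✓
w3: no successors, so Diamond q fails. ✗
w4: successors {w1, w5}; q there: w1:F, w5:T. ✓
w5: no successors, so Diamond q fails. ✗
That's 3 of 6 worlds, so 3/6 = 1/2.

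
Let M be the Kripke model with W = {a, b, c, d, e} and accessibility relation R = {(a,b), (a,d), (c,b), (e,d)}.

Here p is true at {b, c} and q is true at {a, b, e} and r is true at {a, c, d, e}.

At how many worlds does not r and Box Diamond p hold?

a: not r is F, Box Diamond p is F. ✗
b: not r is T, Box Diamond p is T. ✓
c: not r is F, Box Diamond p is F. ✗
d: not r is F, Box Diamond p is T. ✗
e: not r is F, Box Diamond p is F. ✗
Satisfying worlds: {b}.

1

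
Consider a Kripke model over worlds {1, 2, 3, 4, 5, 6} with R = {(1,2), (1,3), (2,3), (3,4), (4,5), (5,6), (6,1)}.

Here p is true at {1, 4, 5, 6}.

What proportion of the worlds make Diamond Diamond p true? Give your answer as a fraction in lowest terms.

5/6

1: successors {2, 3}; Diamond p there: 2:F, 3:T. ✓
2: successors {3}; Diamond p there: 3:T. ✓
3: successors {4}; Diamond p there: 4:T. ✓
4: successors {5}; Diamond p there: 5:T. ✓
5: successors {6}; Diamond p there: 6:T. ✓
6: successors {1}; Diamond p there: 1:F. ✗
That's 5 of 6 worlds, so 5/6.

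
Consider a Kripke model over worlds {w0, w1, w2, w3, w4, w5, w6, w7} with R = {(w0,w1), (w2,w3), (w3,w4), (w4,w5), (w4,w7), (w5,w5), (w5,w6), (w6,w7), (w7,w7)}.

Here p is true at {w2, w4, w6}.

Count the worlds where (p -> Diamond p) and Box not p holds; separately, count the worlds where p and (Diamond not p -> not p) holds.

For (p -> Diamond p) and Box not p:
w0: p -> Diamond p is T, Box not p is T. ✓
w1: p -> Diamond p is T, Box not p is T. ✓
w2: p -> Diamond p is F, Box not p is T. ✗
w3: p -> Diamond p is T, Box not p is F. ✗
w4: p -> Diamond p is F, Box not p is T. ✗
w5: p -> Diamond p is T, Box not p is F. ✗
w6: p -> Diamond p is F, Box not p is T. ✗
w7: p -> Diamond p is T, Box not p is T. ✓
— 3 worlds.
For p and (Diamond not p -> not p):
w0: p is F, Diamond not p -> not p is T. ✗
w1: p is F, Diamond not p -> not p is T. ✗
w2: p is T, Diamond not p -> not p is F. ✗
w3: p is F, Diamond not p -> not p is T. ✗
w4: p is T, Diamond not p -> not p is F. ✗
w5: p is F, Diamond not p -> not p is T. ✗
w6: p is T, Diamond not p -> not p is F. ✗
w7: p is F, Diamond not p -> not p is T. ✗
— 0 worlds.

3 and 0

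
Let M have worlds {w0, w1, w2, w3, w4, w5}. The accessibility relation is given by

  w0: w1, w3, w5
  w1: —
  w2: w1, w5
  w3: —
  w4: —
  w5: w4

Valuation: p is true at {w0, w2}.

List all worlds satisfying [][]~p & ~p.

{w1, w3, w4, w5}

w0: [][]~p is T, ~p is F. ✗
w1: [][]~p is T, ~p is T. ✓
w2: [][]~p is T, ~p is F. ✗
w3: [][]~p is T, ~p is T. ✓
w4: [][]~p is T, ~p is T. ✓
w5: [][]~p is T, ~p is T. ✓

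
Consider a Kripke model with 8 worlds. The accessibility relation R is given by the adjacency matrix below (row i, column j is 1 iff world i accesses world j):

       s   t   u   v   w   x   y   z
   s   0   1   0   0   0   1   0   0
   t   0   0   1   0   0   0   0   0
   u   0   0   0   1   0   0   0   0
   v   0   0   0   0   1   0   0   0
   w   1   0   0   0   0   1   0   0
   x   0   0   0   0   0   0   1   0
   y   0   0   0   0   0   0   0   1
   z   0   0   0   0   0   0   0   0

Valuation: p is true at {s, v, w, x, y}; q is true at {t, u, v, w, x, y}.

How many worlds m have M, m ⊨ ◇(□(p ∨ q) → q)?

s: successors {t, x}; □(p ∨ q) → q there: t:T, x:T. ✓
t: successors {u}; □(p ∨ q) → q there: u:T. ✓
u: successors {v}; □(p ∨ q) → q there: v:T. ✓
v: successors {w}; □(p ∨ q) → q there: w:T. ✓
w: successors {s, x}; □(p ∨ q) → q there: s:F, x:T. ✓
x: successors {y}; □(p ∨ q) → q there: y:T. ✓
y: successors {z}; □(p ∨ q) → q there: z:F. ✗
z: no successors, so ◇(□(p ∨ q) → q) fails. ✗
Satisfying worlds: {s, t, u, v, w, x}.

6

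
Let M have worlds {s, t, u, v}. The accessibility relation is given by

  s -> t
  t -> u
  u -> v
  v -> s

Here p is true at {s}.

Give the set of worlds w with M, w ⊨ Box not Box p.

s: successors {t}; not Box p there: t:T. ✓
t: successors {u}; not Box p there: u:T. ✓
u: successors {v}; not Box p there: v:F. ✗
v: successors {s}; not Box p there: s:T. ✓

{s, t, v}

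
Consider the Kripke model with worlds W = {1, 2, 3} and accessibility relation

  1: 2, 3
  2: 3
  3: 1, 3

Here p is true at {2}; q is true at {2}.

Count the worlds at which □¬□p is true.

1: successors {2, 3}; ¬□p there: 2:T, 3:T. ✓
2: successors {3}; ¬□p there: 3:T. ✓
3: successors {1, 3}; ¬□p there: 1:T, 3:T. ✓
Satisfying worlds: {1, 2, 3}.

3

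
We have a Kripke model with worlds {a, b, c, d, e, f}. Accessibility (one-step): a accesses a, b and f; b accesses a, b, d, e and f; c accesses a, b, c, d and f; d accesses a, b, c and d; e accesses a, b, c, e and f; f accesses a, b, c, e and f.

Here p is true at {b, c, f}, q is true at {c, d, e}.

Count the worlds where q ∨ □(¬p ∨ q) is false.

3

a: q is F, □(¬p ∨ q) is F. ✗
b: q is F, □(¬p ∨ q) is F. ✗
c: q is T, □(¬p ∨ q) is F. ✓
d: q is T, □(¬p ∨ q) is F. ✓
e: q is T, □(¬p ∨ q) is F. ✓
f: q is F, □(¬p ∨ q) is F. ✗
Satisfying worlds: {c, d, e}.
So q ∨ □(¬p ∨ q) fails at the other 3 worlds.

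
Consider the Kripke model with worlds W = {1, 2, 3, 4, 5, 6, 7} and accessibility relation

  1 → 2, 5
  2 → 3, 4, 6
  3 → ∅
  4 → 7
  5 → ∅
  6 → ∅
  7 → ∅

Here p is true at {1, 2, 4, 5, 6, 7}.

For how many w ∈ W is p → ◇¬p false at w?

1: p is T, ◇¬p is F. ✗
2: p is T, ◇¬p is T. ✓
3: p is F, ◇¬p is F. ✓
4: p is T, ◇¬p is F. ✗
5: p is T, ◇¬p is F. ✗
6: p is T, ◇¬p is F. ✗
7: p is T, ◇¬p is F. ✗
Satisfying worlds: {2, 3}.
So p → ◇¬p fails at the other 5 worlds.

5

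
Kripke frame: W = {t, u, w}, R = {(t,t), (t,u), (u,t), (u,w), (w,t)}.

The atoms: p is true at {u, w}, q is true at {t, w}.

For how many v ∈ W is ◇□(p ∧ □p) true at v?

t: successors {t, u}; □(p ∧ □p) there: t:F, u:F. ✗
u: successors {t, w}; □(p ∧ □p) there: t:F, w:F. ✗
w: successors {t}; □(p ∧ □p) there: t:F. ✗
Satisfying worlds: ∅.

0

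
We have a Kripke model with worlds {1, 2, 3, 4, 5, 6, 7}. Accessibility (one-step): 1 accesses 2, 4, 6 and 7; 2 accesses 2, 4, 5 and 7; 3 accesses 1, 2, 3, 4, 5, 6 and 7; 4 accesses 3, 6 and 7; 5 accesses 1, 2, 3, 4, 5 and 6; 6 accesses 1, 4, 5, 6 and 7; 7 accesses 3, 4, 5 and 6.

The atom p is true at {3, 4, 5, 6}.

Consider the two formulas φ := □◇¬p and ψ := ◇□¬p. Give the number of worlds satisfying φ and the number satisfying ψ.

For □◇¬p:
1: successors {2, 4, 6, 7}; ◇¬p there: 2:T, 4:T, 6:T, 7:F. ✗
2: successors {2, 4, 5, 7}; ◇¬p there: 2:T, 4:T, 5:T, 7:F. ✗
3: successors {1, 2, 3, 4, 5, 6, 7}; ◇¬p there: 1:T, 2:T, 3:T, 4:T, 5:T, 6:T, 7:F. ✗
4: successors {3, 6, 7}; ◇¬p there: 3:T, 6:T, 7:F. ✗
5: successors {1, 2, 3, 4, 5, 6}; ◇¬p there: 1:T, 2:T, 3:T, 4:T, 5:T, 6:T. ✓
6: successors {1, 4, 5, 6, 7}; ◇¬p there: 1:T, 4:T, 5:T, 6:T, 7:F. ✗
7: successors {3, 4, 5, 6}; ◇¬p there: 3:T, 4:T, 5:T, 6:T. ✓
— 2 worlds.
For ◇□¬p:
1: successors {2, 4, 6, 7}; □¬p there: 2:F, 4:F, 6:F, 7:F. ✗
2: successors {2, 4, 5, 7}; □¬p there: 2:F, 4:F, 5:F, 7:F. ✗
3: successors {1, 2, 3, 4, 5, 6, 7}; □¬p there: 1:F, 2:F, 3:F, 4:F, 5:F, 6:F, 7:F. ✗
4: successors {3, 6, 7}; □¬p there: 3:F, 6:F, 7:F. ✗
5: successors {1, 2, 3, 4, 5, 6}; □¬p there: 1:F, 2:F, 3:F, 4:F, 5:F, 6:F. ✗
6: successors {1, 4, 5, 6, 7}; □¬p there: 1:F, 4:F, 5:F, 6:F, 7:F. ✗
7: successors {3, 4, 5, 6}; □¬p there: 3:F, 4:F, 5:F, 6:F. ✗
— 0 worlds.

2 and 0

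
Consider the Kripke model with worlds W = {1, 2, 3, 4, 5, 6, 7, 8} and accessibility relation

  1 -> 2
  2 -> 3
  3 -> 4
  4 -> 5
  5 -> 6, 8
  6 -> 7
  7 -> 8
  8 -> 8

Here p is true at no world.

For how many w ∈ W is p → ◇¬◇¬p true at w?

8

1: p is F, ◇¬◇¬p is F. ✓
2: p is F, ◇¬◇¬p is F. ✓
3: p is F, ◇¬◇¬p is F. ✓
4: p is F, ◇¬◇¬p is F. ✓
5: p is F, ◇¬◇¬p is F. ✓
6: p is F, ◇¬◇¬p is F. ✓
7: p is F, ◇¬◇¬p is F. ✓
8: p is F, ◇¬◇¬p is F. ✓
Satisfying worlds: {1, 2, 3, 4, 5, 6, 7, 8}.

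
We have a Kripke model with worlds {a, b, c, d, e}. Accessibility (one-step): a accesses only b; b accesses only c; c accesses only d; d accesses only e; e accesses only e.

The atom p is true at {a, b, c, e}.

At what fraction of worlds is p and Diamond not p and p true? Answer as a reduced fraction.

a: p is T, Diamond not p and p is F. ✗
b: p is T, Diamond not p and p is F. ✗
c: p is T, Diamond not p and p is T. ✓
d: p is F, Diamond not p and p is F. ✗
e: p is T, Diamond not p and p is F. ✗
That's 1 of 5 worlds, so 1/5.

1/5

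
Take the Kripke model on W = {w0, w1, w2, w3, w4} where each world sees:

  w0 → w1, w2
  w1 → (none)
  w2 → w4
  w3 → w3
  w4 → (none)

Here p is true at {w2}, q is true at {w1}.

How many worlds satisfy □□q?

w0: successors {w1, w2}; □q there: w1:T, w2:F. ✗
w1: no successors, so □□q holds vacuously. ✓
w2: successors {w4}; □q there: w4:T. ✓
w3: successors {w3}; □q there: w3:F. ✗
w4: no successors, so □□q holds vacuously. ✓
Satisfying worlds: {w1, w2, w4}.

3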